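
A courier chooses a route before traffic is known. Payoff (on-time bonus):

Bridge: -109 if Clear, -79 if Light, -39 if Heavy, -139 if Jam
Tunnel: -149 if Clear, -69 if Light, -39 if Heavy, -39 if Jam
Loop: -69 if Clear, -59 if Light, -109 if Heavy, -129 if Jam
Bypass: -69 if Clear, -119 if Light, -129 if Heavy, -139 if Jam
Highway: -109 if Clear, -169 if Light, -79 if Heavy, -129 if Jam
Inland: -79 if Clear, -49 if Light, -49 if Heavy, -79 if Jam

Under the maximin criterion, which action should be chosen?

Row minima: Bridge=-139, Tunnel=-149, Loop=-129, Bypass=-139, Highway=-169, Inland=-79
Best worst-case = -79 → Inland.

Inland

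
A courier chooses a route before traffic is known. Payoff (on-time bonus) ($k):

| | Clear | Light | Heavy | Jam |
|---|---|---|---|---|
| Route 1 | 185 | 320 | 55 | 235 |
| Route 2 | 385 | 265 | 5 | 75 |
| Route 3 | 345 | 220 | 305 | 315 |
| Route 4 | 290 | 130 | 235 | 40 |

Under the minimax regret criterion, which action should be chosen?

Route 3

Column bests: Clear=385, Light=320, Heavy=305, Jam=315.
Route 1 regrets: 200, 0, 250, 80 → max 250
Route 2 regrets: 0, 55, 300, 240 → max 300
Route 3 regrets: 40, 100, 0, 0 → max 100
Route 4 regrets: 95, 190, 70, 275 → max 275
Smallest max regret = 100 → Route 3.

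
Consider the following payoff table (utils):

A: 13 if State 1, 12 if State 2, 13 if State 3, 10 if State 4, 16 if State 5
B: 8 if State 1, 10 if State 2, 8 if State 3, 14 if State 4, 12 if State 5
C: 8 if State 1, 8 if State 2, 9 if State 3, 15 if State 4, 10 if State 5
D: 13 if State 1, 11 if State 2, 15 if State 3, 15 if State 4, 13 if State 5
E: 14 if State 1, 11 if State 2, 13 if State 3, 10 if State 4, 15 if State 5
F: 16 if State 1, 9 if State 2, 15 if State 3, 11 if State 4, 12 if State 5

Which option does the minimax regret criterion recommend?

D

Column bests: State 1=16, State 2=12, State 3=15, State 4=15, State 5=16.
A regrets: 3, 0, 2, 5, 0 → max 5
B regrets: 8, 2, 7, 1, 4 → max 8
C regrets: 8, 4, 6, 0, 6 → max 8
D regrets: 3, 1, 0, 0, 3 → max 3
E regrets: 2, 1, 2, 5, 1 → max 5
F regrets: 0, 3, 0, 4, 4 → max 4
Smallest max regret = 3 → D.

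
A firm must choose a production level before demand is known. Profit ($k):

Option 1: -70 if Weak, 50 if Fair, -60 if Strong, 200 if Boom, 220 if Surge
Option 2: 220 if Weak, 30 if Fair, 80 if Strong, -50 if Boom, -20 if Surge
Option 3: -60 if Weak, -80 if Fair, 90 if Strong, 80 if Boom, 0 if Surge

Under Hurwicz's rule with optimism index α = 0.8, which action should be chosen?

Option 2

Option 1: 0.8·220 + 0.2·(-70) = 162
Option 2: 0.8·220 + 0.2·(-50) = 166
Option 3: 0.8·90 + 0.2·(-80) = 56
Highest Hurwicz score = 166 → Option 2.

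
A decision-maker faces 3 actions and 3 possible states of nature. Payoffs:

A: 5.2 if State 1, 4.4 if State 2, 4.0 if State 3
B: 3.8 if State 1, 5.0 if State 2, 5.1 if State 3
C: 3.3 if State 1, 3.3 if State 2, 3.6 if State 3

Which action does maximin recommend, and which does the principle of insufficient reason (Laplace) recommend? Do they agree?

Row minima: A=4.0, B=3.8, C=3.3
Best worst-case = 4.0 → A.
Row averages: A=68/15, B=139/30, C=3.4
Highest average = 139/30 → B.

maximin → A; laplace → B (disagree)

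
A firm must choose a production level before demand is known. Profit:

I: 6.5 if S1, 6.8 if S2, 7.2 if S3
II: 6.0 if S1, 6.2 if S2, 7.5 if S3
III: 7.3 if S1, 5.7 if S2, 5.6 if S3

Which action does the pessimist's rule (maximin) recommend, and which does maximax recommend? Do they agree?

Row minima: I=6.5, II=6.0, III=5.6
Best worst-case = 6.5 → I.
Row maxima: I=7.2, II=7.5, III=7.3
Best best-case = 7.5 → II.

maximin → I; maximax → II (disagree)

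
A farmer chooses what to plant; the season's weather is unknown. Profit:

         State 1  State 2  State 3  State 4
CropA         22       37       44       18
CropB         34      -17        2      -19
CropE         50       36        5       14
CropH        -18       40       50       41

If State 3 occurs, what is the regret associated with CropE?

45

Best payoff under State 3 is 50.
Regret = 50 − 5 = 45.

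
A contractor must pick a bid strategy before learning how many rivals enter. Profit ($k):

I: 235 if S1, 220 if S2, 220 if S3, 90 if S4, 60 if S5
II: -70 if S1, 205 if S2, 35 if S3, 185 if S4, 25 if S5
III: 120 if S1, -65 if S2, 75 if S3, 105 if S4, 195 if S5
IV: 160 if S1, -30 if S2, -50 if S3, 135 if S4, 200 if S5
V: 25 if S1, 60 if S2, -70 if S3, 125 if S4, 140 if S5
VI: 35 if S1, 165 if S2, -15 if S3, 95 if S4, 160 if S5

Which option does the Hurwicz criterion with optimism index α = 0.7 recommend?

I

I: 0.7·235 + 0.3·60 = 182.5
II: 0.7·205 + 0.3·(-70) = 122.5
III: 0.7·195 + 0.3·(-65) = 117
IV: 0.7·200 + 0.3·(-50) = 125
V: 0.7·140 + 0.3·(-70) = 77
VI: 0.7·165 + 0.3·(-15) = 111
Highest Hurwicz score = 182.5 → I.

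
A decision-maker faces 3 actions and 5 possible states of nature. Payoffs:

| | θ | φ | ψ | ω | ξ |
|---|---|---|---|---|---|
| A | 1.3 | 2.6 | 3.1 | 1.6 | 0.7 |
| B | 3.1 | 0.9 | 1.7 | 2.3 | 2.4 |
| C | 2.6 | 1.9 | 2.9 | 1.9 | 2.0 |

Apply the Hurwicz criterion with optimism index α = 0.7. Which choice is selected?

C

A: 0.7·3.1 + 0.3·0.7 = 2.38
B: 0.7·3.1 + 0.3·0.9 = 2.44
C: 0.7·2.9 + 0.3·1.9 = 2.6
Highest Hurwicz score = 2.6 → C.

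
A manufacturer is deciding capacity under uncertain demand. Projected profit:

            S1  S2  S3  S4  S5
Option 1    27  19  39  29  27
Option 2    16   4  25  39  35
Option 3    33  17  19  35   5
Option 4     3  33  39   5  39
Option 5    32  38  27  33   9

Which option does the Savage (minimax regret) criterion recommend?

Option 1

Column bests: S1=33, S2=38, S3=39, S4=39, S5=39.
Option 1 regrets: 6, 19, 0, 10, 12 → max 19
Option 2 regrets: 17, 34, 14, 0, 4 → max 34
Option 3 regrets: 0, 21, 20, 4, 34 → max 34
Option 4 regrets: 30, 5, 0, 34, 0 → max 34
Option 5 regrets: 1, 0, 12, 6, 30 → max 30
Smallest max regret = 19 → Option 1.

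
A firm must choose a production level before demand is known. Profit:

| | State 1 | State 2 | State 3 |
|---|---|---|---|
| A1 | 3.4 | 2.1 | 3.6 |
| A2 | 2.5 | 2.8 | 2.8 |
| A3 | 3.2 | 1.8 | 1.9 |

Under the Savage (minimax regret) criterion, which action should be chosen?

A1

Column bests: State 1=3.4, State 2=2.8, State 3=3.6.
A1 regrets: 0.0, 0.7, 0.0 → max 0.7
A2 regrets: 0.9, 0.0, 0.8 → max 0.9
A3 regrets: 0.2, 1.0, 1.7 → max 1.7
Smallest max regret = 0.7 → A1.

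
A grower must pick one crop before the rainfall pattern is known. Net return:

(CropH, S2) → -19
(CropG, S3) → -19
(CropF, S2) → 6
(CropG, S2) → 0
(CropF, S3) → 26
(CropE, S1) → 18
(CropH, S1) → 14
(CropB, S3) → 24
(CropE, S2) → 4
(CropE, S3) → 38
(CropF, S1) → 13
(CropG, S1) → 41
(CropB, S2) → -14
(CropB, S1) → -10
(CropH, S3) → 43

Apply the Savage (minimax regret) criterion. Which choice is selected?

CropE

Column bests: S1=41, S2=6, S3=43.
CropB regrets: 51, 20, 19 → max 51
CropF regrets: 28, 0, 17 → max 28
CropH regrets: 27, 25, 0 → max 27
CropE regrets: 23, 2, 5 → max 23
CropG regrets: 0, 6, 62 → max 62
Smallest max regret = 23 → CropE.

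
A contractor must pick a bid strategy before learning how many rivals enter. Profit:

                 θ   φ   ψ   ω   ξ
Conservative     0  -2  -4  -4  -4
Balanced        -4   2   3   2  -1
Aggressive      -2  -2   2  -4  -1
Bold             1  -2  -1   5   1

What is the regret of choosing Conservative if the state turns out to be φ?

Best payoff under φ is 2.
Regret = 2 − (-2) = 4.

4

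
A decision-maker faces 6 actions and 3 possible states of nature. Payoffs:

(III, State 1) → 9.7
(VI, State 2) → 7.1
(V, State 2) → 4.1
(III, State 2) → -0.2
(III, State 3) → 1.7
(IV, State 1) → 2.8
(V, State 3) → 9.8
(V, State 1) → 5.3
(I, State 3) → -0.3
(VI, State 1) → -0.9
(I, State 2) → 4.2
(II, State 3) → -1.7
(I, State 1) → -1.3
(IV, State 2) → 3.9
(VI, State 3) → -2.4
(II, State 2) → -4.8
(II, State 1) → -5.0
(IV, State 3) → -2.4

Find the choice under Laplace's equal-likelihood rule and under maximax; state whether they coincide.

laplace → V; maximax → V (agree)

Row averages: I=13/15, II=-23/6, III=56/15, IV=43/30, V=6.4, VI=19/15
Highest average = 6.4 → V.
Row maxima: I=4.2, II=-1.7, III=9.7, IV=3.9, V=9.8, VI=7.1
Best best-case = 9.8 → V.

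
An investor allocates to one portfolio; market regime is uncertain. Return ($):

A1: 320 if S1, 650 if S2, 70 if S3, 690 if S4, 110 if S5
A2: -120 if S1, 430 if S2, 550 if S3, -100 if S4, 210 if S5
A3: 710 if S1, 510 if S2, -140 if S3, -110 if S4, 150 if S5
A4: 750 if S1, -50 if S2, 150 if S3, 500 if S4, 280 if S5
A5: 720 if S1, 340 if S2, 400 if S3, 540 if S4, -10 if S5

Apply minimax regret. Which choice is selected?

Column bests: S1=750, S2=650, S3=550, S4=690, S5=280.
A1 regrets: 430, 0, 480, 0, 170 → max 480
A2 regrets: 870, 220, 0, 790, 70 → max 870
A3 regrets: 40, 140, 690, 800, 130 → max 800
A4 regrets: 0, 700, 400, 190, 0 → max 700
A5 regrets: 30, 310, 150, 150, 290 → max 310
Smallest max regret = 310 → A5.

A5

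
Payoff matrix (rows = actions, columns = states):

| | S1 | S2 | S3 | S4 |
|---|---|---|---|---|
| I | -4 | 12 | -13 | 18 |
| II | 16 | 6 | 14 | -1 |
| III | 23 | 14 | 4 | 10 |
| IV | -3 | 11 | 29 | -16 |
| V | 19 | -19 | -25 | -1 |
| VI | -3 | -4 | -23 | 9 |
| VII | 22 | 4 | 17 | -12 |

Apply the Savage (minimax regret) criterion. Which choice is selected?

Column bests: S1=23, S2=14, S3=29, S4=18.
I regrets: 27, 2, 42, 0 → max 42
II regrets: 7, 8, 15, 19 → max 19
III regrets: 0, 0, 25, 8 → max 25
IV regrets: 26, 3, 0, 34 → max 34
V regrets: 4, 33, 54, 19 → max 54
VI regrets: 26, 18, 52, 9 → max 52
VII regrets: 1, 10, 12, 30 → max 30
Smallest max regret = 19 → II.

II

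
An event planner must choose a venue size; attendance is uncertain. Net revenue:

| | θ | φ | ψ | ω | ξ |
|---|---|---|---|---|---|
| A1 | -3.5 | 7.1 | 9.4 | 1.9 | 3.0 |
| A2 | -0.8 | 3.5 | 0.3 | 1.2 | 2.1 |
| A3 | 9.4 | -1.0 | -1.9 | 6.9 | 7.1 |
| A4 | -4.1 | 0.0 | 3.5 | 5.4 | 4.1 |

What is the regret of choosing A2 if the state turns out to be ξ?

5.0

Best payoff under ξ is 7.1.
Regret = 7.1 − 2.1 = 5.0.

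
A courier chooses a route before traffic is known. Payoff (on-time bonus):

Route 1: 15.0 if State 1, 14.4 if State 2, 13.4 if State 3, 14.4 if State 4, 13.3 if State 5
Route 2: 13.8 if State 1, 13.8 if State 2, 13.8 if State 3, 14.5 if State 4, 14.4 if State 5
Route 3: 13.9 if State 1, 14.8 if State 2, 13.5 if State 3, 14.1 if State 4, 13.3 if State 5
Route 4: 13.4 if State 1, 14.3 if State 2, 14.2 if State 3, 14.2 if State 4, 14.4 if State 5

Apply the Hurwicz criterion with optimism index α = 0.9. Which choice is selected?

Route 1: 0.9·15.0 + 0.1·13.3 = 14.83
Route 2: 0.9·14.5 + 0.1·13.8 = 14.43
Route 3: 0.9·14.8 + 0.1·13.3 = 14.65
Route 4: 0.9·14.4 + 0.1·13.4 = 14.3
Highest Hurwicz score = 14.83 → Route 1.

Route 1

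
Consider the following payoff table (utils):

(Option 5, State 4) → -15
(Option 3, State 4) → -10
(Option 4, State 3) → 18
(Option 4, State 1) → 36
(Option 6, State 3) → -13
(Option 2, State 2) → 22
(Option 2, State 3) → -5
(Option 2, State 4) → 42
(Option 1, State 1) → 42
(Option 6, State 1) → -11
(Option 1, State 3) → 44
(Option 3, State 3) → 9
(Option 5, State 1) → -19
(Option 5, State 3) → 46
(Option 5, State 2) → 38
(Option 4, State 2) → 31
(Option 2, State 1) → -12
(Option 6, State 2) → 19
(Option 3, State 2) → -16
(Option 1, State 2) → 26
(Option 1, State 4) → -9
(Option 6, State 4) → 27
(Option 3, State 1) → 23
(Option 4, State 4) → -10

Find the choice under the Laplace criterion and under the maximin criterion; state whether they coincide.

laplace → Option 1; maximin → Option 1 (agree)

Row averages: Option 1=25.75, Option 2=11.75, Option 3=1.5, Option 4=18.75, Option 5=12.5, Option 6=5.5
Highest average = 25.75 → Option 1.
Row minima: Option 1=-9, Option 2=-12, Option 3=-16, Option 4=-10, Option 5=-19, Option 6=-13
Best worst-case = -9 → Option 1.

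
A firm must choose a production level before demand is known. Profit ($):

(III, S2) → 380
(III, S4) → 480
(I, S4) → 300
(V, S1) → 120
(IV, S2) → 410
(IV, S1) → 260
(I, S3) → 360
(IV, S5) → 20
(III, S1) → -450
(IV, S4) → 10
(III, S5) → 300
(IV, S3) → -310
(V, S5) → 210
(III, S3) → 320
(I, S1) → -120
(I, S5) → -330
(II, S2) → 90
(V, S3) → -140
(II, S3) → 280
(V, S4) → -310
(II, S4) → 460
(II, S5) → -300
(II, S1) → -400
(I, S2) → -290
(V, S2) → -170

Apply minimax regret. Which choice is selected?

II

Column bests: S1=260, S2=410, S3=360, S4=480, S5=300.
I regrets: 380, 700, 0, 180, 630 → max 700
II regrets: 660, 320, 80, 20, 600 → max 660
III regrets: 710, 30, 40, 0, 0 → max 710
IV regrets: 0, 0, 670, 470, 280 → max 670
V regrets: 140, 580, 500, 790, 90 → max 790
Smallest max regret = 660 → II.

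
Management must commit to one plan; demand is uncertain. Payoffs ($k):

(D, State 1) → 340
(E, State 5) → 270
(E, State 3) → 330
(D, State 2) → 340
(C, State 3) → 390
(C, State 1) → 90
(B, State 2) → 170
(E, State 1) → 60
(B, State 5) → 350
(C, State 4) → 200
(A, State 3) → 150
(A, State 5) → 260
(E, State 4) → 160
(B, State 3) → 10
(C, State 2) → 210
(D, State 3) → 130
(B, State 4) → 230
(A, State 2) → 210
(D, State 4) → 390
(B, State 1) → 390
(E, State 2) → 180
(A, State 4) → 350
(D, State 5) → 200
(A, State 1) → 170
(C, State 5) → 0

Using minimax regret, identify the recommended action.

Column bests: State 1=390, State 2=340, State 3=390, State 4=390, State 5=350.
A regrets: 220, 130, 240, 40, 90 → max 240
B regrets: 0, 170, 380, 160, 0 → max 380
C regrets: 300, 130, 0, 190, 350 → max 350
D regrets: 50, 0, 260, 0, 150 → max 260
E regrets: 330, 160, 60, 230, 80 → max 330
Smallest max regret = 240 → A.

A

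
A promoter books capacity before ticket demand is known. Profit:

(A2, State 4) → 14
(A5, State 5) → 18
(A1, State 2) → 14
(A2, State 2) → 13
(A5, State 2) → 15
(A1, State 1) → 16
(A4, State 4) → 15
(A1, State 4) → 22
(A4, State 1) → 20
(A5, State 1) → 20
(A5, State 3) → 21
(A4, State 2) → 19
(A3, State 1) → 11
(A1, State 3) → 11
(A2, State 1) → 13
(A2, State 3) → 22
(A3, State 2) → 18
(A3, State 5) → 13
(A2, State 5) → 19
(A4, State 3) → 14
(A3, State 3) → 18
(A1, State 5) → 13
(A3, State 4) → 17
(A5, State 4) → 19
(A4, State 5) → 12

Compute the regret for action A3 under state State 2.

1

Best payoff under State 2 is 19.
Regret = 19 − 18 = 1.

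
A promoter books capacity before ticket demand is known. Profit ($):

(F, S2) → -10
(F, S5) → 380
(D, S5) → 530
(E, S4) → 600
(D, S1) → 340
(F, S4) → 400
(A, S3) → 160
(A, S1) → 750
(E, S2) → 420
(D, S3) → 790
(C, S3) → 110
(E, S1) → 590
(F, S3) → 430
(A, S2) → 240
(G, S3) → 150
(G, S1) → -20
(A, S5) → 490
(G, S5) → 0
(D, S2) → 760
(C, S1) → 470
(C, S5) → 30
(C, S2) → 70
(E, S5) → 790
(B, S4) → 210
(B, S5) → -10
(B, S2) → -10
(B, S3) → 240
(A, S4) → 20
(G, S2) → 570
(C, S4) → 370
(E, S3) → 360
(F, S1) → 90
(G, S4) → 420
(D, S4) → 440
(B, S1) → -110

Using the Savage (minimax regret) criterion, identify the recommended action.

Column bests: S1=750, S2=760, S3=790, S4=600, S5=790.
A regrets: 0, 520, 630, 580, 300 → max 630
B regrets: 860, 770, 550, 390, 800 → max 860
C regrets: 280, 690, 680, 230, 760 → max 760
D regrets: 410, 0, 0, 160, 260 → max 410
E regrets: 160, 340, 430, 0, 0 → max 430
F regrets: 660, 770, 360, 200, 410 → max 770
G regrets: 770, 190, 640, 180, 790 → max 790
Smallest max regret = 410 → D.

D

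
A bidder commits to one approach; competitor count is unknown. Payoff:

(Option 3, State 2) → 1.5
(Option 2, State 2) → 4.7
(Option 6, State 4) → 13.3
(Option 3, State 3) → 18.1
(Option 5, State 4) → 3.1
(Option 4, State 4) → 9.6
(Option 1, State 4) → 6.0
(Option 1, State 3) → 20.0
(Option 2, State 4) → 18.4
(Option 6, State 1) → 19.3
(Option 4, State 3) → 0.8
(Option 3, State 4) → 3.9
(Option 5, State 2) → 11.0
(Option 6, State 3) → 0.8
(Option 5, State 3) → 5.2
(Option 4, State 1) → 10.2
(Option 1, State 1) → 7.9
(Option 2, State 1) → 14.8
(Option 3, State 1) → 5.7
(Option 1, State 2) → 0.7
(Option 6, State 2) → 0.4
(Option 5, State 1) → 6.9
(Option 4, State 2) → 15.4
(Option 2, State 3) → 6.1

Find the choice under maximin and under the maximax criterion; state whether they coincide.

maximin → Option 2; maximax → Option 1 (disagree)

Row minima: Option 1=0.7, Option 2=4.7, Option 3=1.5, Option 4=0.8, Option 5=3.1, Option 6=0.4
Best worst-case = 4.7 → Option 2.
Row maxima: Option 1=20.0, Option 2=18.4, Option 3=18.1, Option 4=15.4, Option 5=11.0, Option 6=19.3
Best best-case = 20.0 → Option 1.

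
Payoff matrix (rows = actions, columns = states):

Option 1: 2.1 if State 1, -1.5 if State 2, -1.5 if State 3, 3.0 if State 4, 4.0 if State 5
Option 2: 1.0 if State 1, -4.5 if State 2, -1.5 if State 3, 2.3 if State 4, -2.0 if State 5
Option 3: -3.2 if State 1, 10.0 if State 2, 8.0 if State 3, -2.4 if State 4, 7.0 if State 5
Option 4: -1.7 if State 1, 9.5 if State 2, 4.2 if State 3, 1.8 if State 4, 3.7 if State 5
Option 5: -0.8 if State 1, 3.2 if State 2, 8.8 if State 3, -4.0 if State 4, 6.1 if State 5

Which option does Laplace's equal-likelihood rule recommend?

Row averages: Option 1=1.22, Option 2=-0.94, Option 3=3.88, Option 4=3.5, Option 5=2.66
Highest average = 3.88 → Option 3.

Option 3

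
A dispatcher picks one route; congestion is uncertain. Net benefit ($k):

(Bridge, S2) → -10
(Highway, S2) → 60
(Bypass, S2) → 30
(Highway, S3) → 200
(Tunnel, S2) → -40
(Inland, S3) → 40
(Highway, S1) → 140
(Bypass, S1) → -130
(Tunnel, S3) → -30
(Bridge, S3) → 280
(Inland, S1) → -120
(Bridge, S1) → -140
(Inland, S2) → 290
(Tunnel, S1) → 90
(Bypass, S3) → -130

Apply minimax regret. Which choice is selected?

Column bests: S1=140, S2=290, S3=280.
Inland regrets: 260, 0, 240 → max 260
Highway regrets: 0, 230, 80 → max 230
Bypass regrets: 270, 260, 410 → max 410
Tunnel regrets: 50, 330, 310 → max 330
Bridge regrets: 280, 300, 0 → max 300
Smallest max regret = 230 → Highway.

Highway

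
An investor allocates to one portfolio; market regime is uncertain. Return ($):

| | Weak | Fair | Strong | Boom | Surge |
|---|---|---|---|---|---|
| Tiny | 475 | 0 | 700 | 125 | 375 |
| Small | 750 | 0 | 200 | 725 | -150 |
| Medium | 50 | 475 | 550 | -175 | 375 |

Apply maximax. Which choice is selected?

Small

Row maxima: Tiny=700, Small=750, Medium=550
Best best-case = 750 → Small.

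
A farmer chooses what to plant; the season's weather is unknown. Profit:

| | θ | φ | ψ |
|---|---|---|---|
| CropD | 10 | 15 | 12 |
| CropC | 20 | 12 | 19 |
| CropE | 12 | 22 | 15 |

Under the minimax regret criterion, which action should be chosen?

Column bests: θ=20, φ=22, ψ=19.
CropD regrets: 10, 7, 7 → max 10
CropC regrets: 0, 10, 0 → max 10
CropE regrets: 8, 0, 4 → max 8
Smallest max regret = 8 → CropE.

CropE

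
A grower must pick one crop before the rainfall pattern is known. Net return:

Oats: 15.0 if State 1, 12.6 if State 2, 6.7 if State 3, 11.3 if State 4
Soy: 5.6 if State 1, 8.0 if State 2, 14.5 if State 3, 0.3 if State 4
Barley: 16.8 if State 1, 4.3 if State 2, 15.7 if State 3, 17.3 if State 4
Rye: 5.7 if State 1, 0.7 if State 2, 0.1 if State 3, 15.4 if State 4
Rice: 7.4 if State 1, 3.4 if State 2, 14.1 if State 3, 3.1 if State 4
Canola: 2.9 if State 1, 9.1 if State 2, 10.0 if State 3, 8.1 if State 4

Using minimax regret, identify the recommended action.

Barley

Column bests: State 1=16.8, State 2=12.6, State 3=15.7, State 4=17.3.
Oats regrets: 1.8, 0.0, 9.0, 6.0 → max 9.0
Soy regrets: 11.2, 4.6, 1.2, 17.0 → max 17.0
Barley regrets: 0.0, 8.3, 0.0, 0.0 → max 8.3
Rye regrets: 11.1, 11.9, 15.6, 1.9 → max 15.6
Rice regrets: 9.4, 9.2, 1.6, 14.2 → max 14.2
Canola regrets: 13.9, 3.5, 5.7, 9.2 → max 13.9
Smallest max regret = 8.3 → Barley.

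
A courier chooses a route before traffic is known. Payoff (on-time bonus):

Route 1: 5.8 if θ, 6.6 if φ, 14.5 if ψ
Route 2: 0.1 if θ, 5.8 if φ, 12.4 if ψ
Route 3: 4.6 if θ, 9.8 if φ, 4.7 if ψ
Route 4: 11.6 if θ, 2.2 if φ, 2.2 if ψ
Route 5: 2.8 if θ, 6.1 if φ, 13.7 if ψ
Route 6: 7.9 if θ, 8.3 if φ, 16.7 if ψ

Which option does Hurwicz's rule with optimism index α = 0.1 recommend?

Route 6

Route 1: 0.1·14.5 + 0.9·5.8 = 6.67
Route 2: 0.1·12.4 + 0.9·0.1 = 1.33
Route 3: 0.1·9.8 + 0.9·4.6 = 5.12
Route 4: 0.1·11.6 + 0.9·2.2 = 3.14
Route 5: 0.1·13.7 + 0.9·2.8 = 3.89
Route 6: 0.1·16.7 + 0.9·7.9 = 8.78
Highest Hurwicz score = 8.78 → Route 6.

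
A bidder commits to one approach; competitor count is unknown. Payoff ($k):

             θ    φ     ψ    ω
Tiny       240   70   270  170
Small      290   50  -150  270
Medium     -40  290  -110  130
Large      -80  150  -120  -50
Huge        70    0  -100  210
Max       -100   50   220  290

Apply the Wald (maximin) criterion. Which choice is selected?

Row minima: Tiny=70, Small=-150, Medium=-110, Large=-120, Huge=-100, Max=-100
Best worst-case = 70 → Tiny.

Tiny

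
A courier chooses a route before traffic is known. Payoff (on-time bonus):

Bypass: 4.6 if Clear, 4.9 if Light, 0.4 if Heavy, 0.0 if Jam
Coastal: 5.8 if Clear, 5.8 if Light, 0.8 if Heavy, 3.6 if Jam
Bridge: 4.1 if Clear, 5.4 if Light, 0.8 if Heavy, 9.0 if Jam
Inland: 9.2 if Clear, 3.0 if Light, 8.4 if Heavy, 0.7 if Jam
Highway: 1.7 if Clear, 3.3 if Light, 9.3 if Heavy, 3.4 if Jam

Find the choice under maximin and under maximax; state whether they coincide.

maximin → Highway; maximax → Highway (agree)

Row minima: Bypass=0.0, Coastal=0.8, Bridge=0.8, Inland=0.7, Highway=1.7
Best worst-case = 1.7 → Highway.
Row maxima: Bypass=4.9, Coastal=5.8, Bridge=9.0, Inland=9.2, Highway=9.3
Best best-case = 9.3 → Highway.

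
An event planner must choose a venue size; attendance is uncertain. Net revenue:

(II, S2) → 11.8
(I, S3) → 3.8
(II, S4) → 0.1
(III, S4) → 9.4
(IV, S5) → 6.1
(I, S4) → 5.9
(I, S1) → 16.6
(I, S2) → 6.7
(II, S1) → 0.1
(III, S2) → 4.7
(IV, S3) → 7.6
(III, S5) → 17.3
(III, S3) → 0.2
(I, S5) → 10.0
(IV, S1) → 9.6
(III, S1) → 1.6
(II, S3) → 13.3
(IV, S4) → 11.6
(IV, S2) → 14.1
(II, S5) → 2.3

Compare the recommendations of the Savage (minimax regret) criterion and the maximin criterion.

Column bests: S1=16.6, S2=14.1, S3=13.3, S4=11.6, S5=17.3.
I regrets: 0.0, 7.4, 9.5, 5.7, 7.3 → max 9.5
II regrets: 16.5, 2.3, 0.0, 11.5, 15.0 → max 16.5
III regrets: 15.0, 9.4, 13.1, 2.2, 0.0 → max 15.0
IV regrets: 7.0, 0.0, 5.7, 0.0, 11.2 → max 11.2
Smallest max regret = 9.5 → I.
Row minima: I=3.8, II=0.1, III=0.2, IV=6.1
Best worst-case = 6.1 → IV.

minimax regret → I; maximin → IV (disagree)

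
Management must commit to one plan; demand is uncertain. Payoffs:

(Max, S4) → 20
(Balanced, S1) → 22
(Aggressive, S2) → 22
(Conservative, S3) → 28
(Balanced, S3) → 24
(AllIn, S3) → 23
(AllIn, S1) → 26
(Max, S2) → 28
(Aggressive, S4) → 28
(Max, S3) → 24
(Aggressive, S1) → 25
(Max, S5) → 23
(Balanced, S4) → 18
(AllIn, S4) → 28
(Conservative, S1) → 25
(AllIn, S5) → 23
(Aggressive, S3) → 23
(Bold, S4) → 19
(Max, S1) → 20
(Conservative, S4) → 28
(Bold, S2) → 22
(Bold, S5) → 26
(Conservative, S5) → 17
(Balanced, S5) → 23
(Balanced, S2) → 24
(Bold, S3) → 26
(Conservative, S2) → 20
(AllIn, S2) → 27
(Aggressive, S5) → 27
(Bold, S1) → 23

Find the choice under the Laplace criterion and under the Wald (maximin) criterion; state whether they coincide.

Row averages: Conservative=23.6, Balanced=22.2, Aggressive=25, Bold=23.2, AllIn=25.4, Max=23
Highest average = 25.4 → AllIn.
Row minima: Conservative=17, Balanced=18, Aggressive=22, Bold=19, AllIn=23, Max=20
Best worst-case = 23 → AllIn.

laplace → AllIn; maximin → AllIn (agree)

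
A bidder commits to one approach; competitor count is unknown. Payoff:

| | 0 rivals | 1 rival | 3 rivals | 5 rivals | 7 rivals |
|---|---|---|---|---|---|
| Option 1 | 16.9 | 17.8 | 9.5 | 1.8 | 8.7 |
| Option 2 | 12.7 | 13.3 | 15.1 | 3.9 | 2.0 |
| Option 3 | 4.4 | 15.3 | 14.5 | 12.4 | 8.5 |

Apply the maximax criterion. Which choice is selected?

Row maxima: Option 1=17.8, Option 2=15.1, Option 3=15.3
Best best-case = 17.8 → Option 1.

Option 1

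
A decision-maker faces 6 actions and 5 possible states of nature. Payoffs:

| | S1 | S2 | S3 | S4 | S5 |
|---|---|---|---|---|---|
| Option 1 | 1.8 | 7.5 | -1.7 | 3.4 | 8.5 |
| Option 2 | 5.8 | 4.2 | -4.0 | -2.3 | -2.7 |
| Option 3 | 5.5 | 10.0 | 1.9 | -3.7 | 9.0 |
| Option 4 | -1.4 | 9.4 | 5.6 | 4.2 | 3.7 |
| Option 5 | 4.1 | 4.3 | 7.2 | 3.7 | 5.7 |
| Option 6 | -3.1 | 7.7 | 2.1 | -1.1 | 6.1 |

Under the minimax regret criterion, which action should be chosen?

Column bests: S1=5.8, S2=10.0, S3=7.2, S4=4.2, S5=9.0.
Option 1 regrets: 4.0, 2.5, 8.9, 0.8, 0.5 → max 8.9
Option 2 regrets: 0.0, 5.8, 11.2, 6.5, 11.7 → max 11.7
Option 3 regrets: 0.3, 0.0, 5.3, 7.9, 0.0 → max 7.9
Option 4 regrets: 7.2, 0.6, 1.6, 0.0, 5.3 → max 7.2
Option 5 regrets: 1.7, 5.7, 0.0, 0.5, 3.3 → max 5.7
Option 6 regrets: 8.9, 2.3, 5.1, 5.3, 2.9 → max 8.9
Smallest max regret = 5.7 → Option 5.

Option 5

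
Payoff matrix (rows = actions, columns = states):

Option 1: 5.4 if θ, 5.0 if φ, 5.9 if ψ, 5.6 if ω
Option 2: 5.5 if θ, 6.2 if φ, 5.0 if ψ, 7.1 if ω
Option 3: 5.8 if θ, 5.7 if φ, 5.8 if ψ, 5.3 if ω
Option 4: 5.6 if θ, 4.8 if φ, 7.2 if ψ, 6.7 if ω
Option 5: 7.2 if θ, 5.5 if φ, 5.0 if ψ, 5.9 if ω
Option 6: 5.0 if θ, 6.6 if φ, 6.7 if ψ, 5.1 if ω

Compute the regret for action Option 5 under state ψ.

Best payoff under ψ is 7.2.
Regret = 7.2 − 5.0 = 2.2.

2.2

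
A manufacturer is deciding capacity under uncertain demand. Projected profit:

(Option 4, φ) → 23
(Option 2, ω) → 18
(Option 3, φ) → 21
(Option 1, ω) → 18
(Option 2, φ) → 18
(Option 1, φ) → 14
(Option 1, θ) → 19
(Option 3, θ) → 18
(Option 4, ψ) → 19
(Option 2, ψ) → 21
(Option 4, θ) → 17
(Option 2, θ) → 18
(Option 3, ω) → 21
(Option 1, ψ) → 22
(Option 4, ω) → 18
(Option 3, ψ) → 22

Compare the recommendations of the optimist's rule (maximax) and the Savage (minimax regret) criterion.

maximax → Option 4; minimax regret → Option 3 (disagree)

Row maxima: Option 1=22, Option 2=21, Option 3=22, Option 4=23
Best best-case = 23 → Option 4.
Column bests: θ=19, φ=23, ψ=22, ω=21.
Option 1 regrets: 0, 9, 0, 3 → max 9
Option 2 regrets: 1, 5, 1, 3 → max 5
Option 3 regrets: 1, 2, 0, 0 → max 2
Option 4 regrets: 2, 0, 3, 3 → max 3
Smallest max regret = 2 → Option 3.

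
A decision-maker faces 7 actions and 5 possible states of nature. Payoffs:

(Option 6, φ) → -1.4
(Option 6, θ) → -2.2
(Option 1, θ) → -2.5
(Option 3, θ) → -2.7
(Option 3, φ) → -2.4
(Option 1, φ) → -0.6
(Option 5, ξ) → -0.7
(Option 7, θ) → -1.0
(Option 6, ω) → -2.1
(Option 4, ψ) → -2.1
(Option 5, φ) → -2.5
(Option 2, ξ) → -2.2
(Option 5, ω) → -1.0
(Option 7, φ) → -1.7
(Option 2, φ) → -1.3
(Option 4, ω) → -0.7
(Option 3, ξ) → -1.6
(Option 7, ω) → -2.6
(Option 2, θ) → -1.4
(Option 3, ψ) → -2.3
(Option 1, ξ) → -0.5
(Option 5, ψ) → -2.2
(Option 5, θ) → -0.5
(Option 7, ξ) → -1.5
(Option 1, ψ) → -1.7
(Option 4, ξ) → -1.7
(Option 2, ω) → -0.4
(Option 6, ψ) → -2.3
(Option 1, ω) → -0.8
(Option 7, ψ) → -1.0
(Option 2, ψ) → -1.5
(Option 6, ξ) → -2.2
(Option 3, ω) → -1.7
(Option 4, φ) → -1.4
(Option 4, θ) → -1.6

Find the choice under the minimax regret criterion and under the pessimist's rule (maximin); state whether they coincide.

minimax regret → Option 4; maximin → Option 4 (agree)

Column bests: θ=-0.5, φ=-0.6, ψ=-1.0, ω=-0.4, ξ=-0.5.
Option 1 regrets: 2.0, 0.0, 0.7, 0.4, 0.0 → max 2.0
Option 2 regrets: 0.9, 0.7, 0.5, 0.0, 1.7 → max 1.7
Option 3 regrets: 2.2, 1.8, 1.3, 1.3, 1.1 → max 2.2
Option 4 regrets: 1.1, 0.8, 1.1, 0.3, 1.2 → max 1.2
Option 5 regrets: 0.0, 1.9, 1.2, 0.6, 0.2 → max 1.9
Option 6 regrets: 1.7, 0.8, 1.3, 1.7, 1.7 → max 1.7
Option 7 regrets: 0.5, 1.1, 0.0, 2.2, 1.0 → max 2.2
Smallest max regret = 1.2 → Option 4.
Row minima: Option 1=-2.5, Option 2=-2.2, Option 3=-2.7, Option 4=-2.1, Option 5=-2.5, Option 6=-2.3, Option 7=-2.6
Best worst-case = -2.1 → Option 4.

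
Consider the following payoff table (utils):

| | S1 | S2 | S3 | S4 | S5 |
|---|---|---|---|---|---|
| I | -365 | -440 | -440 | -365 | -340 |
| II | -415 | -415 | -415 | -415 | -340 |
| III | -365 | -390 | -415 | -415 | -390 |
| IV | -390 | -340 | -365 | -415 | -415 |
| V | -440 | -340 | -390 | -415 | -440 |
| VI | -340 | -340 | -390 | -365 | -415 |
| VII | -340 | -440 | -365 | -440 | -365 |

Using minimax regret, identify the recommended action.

Column bests: S1=-340, S2=-340, S3=-365, S4=-365, S5=-340.
I regrets: 25, 100, 75, 0, 0 → max 100
II regrets: 75, 75, 50, 50, 0 → max 75
III regrets: 25, 50, 50, 50, 50 → max 50
IV regrets: 50, 0, 0, 50, 75 → max 75
V regrets: 100, 0, 25, 50, 100 → max 100
VI regrets: 0, 0, 25, 0, 75 → max 75
VII regrets: 0, 100, 0, 75, 25 → max 100
Smallest max regret = 50 → III.

III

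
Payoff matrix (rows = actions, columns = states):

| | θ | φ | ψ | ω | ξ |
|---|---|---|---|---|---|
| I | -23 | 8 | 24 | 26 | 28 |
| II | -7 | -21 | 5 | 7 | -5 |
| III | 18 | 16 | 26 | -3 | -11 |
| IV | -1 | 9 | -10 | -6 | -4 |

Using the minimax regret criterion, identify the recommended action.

Column bests: θ=18, φ=16, ψ=26, ω=26, ξ=28.
I regrets: 41, 8, 2, 0, 0 → max 41
II regrets: 25, 37, 21, 19, 33 → max 37
III regrets: 0, 0, 0, 29, 39 → max 39
IV regrets: 19, 7, 36, 32, 32 → max 36
Smallest max regret = 36 → IV.

IV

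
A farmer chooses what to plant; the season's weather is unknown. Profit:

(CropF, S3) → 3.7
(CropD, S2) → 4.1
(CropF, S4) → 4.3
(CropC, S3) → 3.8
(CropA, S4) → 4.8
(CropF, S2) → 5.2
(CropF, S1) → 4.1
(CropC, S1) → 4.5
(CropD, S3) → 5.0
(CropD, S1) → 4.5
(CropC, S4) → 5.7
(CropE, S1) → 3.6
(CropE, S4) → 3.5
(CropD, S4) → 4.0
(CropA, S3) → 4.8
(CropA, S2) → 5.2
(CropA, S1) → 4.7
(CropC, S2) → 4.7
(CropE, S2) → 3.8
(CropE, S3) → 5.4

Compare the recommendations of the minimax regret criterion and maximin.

minimax regret → CropA; maximin → CropA (agree)

Column bests: S1=4.7, S2=5.2, S3=5.4, S4=5.7.
CropA regrets: 0.0, 0.0, 0.6, 0.9 → max 0.9
CropE regrets: 1.1, 1.4, 0.0, 2.2 → max 2.2
CropD regrets: 0.2, 1.1, 0.4, 1.7 → max 1.7
CropC regrets: 0.2, 0.5, 1.6, 0.0 → max 1.6
CropF regrets: 0.6, 0.0, 1.7, 1.4 → max 1.7
Smallest max regret = 0.9 → CropA.
Row minima: CropA=4.7, CropE=3.5, CropD=4.0, CropC=3.8, CropF=3.7
Best worst-case = 4.7 → CropA.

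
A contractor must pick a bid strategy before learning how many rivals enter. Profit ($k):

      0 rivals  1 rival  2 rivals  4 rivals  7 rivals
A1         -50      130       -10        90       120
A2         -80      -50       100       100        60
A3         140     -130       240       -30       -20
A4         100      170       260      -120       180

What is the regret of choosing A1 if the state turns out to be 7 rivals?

Best payoff under 7 rivals is 180.
Regret = 180 − 120 = 60.

60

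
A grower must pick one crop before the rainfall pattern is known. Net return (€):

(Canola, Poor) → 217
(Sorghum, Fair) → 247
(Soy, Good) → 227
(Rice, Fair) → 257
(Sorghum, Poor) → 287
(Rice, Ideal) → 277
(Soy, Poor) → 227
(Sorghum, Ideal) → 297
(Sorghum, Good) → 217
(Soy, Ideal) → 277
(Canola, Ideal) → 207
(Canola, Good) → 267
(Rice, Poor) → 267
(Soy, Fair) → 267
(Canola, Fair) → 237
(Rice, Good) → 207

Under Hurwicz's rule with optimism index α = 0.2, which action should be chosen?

Canola: 0.2·267 + 0.8·207 = 219
Sorghum: 0.2·297 + 0.8·217 = 233
Soy: 0.2·277 + 0.8·227 = 237
Rice: 0.2·277 + 0.8·207 = 221
Highest Hurwicz score = 237 → Soy.

Soy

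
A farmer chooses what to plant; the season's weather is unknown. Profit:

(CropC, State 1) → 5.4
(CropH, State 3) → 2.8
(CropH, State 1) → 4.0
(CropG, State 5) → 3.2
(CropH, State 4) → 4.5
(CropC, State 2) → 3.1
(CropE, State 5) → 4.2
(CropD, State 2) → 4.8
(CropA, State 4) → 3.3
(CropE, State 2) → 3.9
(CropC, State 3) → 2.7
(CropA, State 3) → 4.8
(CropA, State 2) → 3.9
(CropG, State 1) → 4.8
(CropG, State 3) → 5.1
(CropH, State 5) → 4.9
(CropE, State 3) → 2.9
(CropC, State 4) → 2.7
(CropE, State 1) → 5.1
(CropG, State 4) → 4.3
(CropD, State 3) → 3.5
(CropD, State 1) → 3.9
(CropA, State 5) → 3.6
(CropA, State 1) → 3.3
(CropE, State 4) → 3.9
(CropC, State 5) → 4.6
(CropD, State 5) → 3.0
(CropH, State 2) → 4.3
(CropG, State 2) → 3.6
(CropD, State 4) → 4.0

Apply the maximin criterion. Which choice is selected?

Row minima: CropG=3.2, CropE=2.9, CropA=3.3, CropH=2.8, CropD=3.0, CropC=2.7
Best worst-case = 3.3 → CropA.

CropA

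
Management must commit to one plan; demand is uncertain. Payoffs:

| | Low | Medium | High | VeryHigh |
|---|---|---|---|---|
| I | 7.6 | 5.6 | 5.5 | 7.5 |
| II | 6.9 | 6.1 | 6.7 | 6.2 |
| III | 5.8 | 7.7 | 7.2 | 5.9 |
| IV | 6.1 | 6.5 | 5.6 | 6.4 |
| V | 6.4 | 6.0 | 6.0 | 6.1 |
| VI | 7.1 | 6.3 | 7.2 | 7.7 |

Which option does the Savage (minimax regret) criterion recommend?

Column bests: Low=7.6, Medium=7.7, High=7.2, VeryHigh=7.7.
I regrets: 0.0, 2.1, 1.7, 0.2 → max 2.1
II regrets: 0.7, 1.6, 0.5, 1.5 → max 1.6
III regrets: 1.8, 0.0, 0.0, 1.8 → max 1.8
IV regrets: 1.5, 1.2, 1.6, 1.3 → max 1.6
V regrets: 1.2, 1.7, 1.2, 1.6 → max 1.7
VI regrets: 0.5, 1.4, 0.0, 0.0 → max 1.4
Smallest max regret = 1.4 → VI.

VI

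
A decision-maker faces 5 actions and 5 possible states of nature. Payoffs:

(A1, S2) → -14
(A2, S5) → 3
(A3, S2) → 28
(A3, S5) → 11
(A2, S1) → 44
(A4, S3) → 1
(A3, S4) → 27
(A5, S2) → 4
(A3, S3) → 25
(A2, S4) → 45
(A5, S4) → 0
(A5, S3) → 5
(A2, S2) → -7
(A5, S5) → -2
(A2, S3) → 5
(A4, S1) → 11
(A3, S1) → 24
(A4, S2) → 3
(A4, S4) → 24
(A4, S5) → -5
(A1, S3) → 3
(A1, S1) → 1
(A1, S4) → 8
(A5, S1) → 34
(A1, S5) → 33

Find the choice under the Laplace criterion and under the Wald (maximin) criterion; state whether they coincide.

laplace → A3; maximin → A3 (agree)

Row averages: A1=6.2, A2=18, A3=23, A4=6.8, A5=8.2
Highest average = 23 → A3.
Row minima: A1=-14, A2=-7, A3=11, A4=-5, A5=-2
Best worst-case = 11 → A3.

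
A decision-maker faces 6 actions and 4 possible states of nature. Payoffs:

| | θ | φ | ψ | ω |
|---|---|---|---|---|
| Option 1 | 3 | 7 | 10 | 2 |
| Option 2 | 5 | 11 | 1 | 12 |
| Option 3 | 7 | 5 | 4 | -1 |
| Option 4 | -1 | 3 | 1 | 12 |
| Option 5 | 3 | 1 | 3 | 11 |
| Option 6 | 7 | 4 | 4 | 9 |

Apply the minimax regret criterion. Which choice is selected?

Option 6

Column bests: θ=7, φ=11, ψ=10, ω=12.
Option 1 regrets: 4, 4, 0, 10 → max 10
Option 2 regrets: 2, 0, 9, 0 → max 9
Option 3 regrets: 0, 6, 6, 13 → max 13
Option 4 regrets: 8, 8, 9, 0 → max 9
Option 5 regrets: 4, 10, 7, 1 → max 10
Option 6 regrets: 0, 7, 6, 3 → max 7
Smallest max regret = 7 → Option 6.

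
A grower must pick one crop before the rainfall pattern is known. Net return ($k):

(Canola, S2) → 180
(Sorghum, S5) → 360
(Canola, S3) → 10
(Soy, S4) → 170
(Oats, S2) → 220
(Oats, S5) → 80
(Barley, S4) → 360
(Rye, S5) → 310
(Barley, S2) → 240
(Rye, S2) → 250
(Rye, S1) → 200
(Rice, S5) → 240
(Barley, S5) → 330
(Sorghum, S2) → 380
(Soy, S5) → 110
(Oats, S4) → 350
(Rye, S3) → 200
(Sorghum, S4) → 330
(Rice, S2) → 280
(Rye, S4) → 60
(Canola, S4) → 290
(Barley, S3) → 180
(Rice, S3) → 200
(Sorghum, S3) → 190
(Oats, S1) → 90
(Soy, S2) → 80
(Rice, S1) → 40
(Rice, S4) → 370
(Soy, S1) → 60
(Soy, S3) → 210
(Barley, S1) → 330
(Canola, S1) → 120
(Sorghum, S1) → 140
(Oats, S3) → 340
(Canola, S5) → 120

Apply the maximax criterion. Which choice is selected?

Row maxima: Canola=290, Soy=210, Rye=310, Sorghum=380, Rice=370, Barley=360, Oats=350
Best best-case = 380 → Sorghum.

Sorghum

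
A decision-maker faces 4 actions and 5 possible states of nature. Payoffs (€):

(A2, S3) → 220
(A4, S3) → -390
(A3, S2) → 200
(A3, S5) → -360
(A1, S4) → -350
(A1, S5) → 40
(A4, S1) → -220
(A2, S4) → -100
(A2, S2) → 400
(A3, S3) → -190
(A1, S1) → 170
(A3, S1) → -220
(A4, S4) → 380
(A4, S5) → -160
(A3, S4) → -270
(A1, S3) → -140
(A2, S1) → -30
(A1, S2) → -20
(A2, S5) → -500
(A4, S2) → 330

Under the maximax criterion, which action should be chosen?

Row maxima: A1=170, A2=400, A3=200, A4=380
Best best-case = 400 → A2.

A2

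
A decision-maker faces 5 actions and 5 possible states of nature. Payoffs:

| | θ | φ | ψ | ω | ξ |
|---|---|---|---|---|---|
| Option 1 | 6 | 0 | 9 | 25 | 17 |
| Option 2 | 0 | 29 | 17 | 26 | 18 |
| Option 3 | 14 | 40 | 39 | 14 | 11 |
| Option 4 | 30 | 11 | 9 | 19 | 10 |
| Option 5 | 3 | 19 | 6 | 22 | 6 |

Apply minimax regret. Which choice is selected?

Option 3

Column bests: θ=30, φ=40, ψ=39, ω=26, ξ=18.
Option 1 regrets: 24, 40, 30, 1, 1 → max 40
Option 2 regrets: 30, 11, 22, 0, 0 → max 30
Option 3 regrets: 16, 0, 0, 12, 7 → max 16
Option 4 regrets: 0, 29, 30, 7, 8 → max 30
Option 5 regrets: 27, 21, 33, 4, 12 → max 33
Smallest max regret = 16 → Option 3.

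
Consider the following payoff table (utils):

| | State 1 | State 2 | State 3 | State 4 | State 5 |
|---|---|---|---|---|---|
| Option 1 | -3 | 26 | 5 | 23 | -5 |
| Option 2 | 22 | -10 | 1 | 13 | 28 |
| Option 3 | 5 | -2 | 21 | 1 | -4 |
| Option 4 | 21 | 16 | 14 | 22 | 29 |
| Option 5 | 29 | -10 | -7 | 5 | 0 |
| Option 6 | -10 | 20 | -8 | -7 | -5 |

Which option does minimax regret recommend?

Option 4

Column bests: State 1=29, State 2=26, State 3=21, State 4=23, State 5=29.
Option 1 regrets: 32, 0, 16, 0, 34 → max 34
Option 2 regrets: 7, 36, 20, 10, 1 → max 36
Option 3 regrets: 24, 28, 0, 22, 33 → max 33
Option 4 regrets: 8, 10, 7, 1, 0 → max 10
Option 5 regrets: 0, 36, 28, 18, 29 → max 36
Option 6 regrets: 39, 6, 29, 30, 34 → max 39
Smallest max regret = 10 → Option 4.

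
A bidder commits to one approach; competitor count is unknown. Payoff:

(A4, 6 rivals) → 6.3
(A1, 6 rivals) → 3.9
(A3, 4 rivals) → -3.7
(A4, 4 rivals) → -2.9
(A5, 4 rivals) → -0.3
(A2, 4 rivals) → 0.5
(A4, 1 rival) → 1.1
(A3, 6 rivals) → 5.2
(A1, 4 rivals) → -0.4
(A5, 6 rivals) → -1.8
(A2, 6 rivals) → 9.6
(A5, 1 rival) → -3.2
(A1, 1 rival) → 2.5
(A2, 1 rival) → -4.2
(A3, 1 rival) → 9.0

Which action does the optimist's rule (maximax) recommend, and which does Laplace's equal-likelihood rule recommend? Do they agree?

maximax → A2; laplace → A3 (disagree)

Row maxima: A1=3.9, A2=9.6, A3=9.0, A4=6.3, A5=-0.3
Best best-case = 9.6 → A2.
Row averages: A1=2, A2=59/30, A3=3.5, A4=1.5, A5=-53/30
Highest average = 3.5 → A3.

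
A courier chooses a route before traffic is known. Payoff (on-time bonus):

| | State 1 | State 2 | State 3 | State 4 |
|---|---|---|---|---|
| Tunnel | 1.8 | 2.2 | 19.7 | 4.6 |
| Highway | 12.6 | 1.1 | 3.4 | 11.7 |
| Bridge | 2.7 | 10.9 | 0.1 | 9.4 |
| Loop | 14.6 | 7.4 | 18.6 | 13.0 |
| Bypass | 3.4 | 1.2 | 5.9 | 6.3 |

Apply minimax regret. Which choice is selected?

Loop

Column bests: State 1=14.6, State 2=10.9, State 3=19.7, State 4=13.0.
Tunnel regrets: 12.8, 8.7, 0.0, 8.4 → max 12.8
Highway regrets: 2.0, 9.8, 16.3, 1.3 → max 16.3
Bridge regrets: 11.9, 0.0, 19.6, 3.6 → max 19.6
Loop regrets: 0.0, 3.5, 1.1, 0.0 → max 3.5
Bypass regrets: 11.2, 9.7, 13.8, 6.7 → max 13.8
Smallest max regret = 3.5 → Loop.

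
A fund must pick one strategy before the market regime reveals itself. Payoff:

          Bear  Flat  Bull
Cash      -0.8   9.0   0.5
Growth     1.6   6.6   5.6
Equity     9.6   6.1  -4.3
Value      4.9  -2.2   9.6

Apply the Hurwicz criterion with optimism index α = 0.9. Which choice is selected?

Value

Cash: 0.9·9.0 + 0.1·(-0.8) = 8.02
Growth: 0.9·6.6 + 0.1·1.6 = 6.1
Equity: 0.9·9.6 + 0.1·(-4.3) = 8.21
Value: 0.9·9.6 + 0.1·(-2.2) = 8.42
Highest Hurwicz score = 8.42 → Value.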